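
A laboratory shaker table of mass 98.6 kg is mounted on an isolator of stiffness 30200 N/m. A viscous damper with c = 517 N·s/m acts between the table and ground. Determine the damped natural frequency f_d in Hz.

2.75 Hz

ω_n = √(k/m) = √(30200/98.6) = 17.50 rad/s.
Critical damping c_c = 2√(k·m) = 2√(30200 × 98.6) = 3451 N·s/m, so ζ = c/c_c = 517/3451 = 0.1498.
ω_d = ω_n√(1 − ζ²) = 17.50 × √(1 − 0.0224) = 17.30 rad/s.
f_d = ω_d/(2π) = 2.754 Hz.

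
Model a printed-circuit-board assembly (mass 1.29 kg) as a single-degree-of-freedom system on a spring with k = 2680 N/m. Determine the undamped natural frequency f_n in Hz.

ω_n = √(k/m) = √(2680/1.29) = √2078 = 45.58 rad/s.
f_n = ω_n/(2π) = 45.58/6.283 = 7.254 Hz.

7.25 Hz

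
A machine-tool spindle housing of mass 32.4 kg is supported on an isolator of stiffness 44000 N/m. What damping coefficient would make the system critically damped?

c_c = 2√(k·m) = 2√(44000 × 32.4) = 2 × 1194 = 2388 N·s/m.

2390 N·s/m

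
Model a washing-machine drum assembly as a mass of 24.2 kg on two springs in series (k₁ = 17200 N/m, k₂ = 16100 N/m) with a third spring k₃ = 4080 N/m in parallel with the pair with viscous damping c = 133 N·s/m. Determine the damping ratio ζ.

0.121

Series pair: k_s = k₁k₂/(k₁+k₂) = (17200)(16100)/(17200 + 16100) = 8316 N/m. In parallel with k₃: k_eq = 8316 + 4080 = 12400 N/m.
ω_n = √(k_eq/m) = √(12400/24.2) = 22.63 rad/s.
Critical damping c_c = 2√(k_eq·m) = 2√(12400 × 24.2) = 1095 N·s/m, so ζ = c/c_c = 133/1095 = 0.1214.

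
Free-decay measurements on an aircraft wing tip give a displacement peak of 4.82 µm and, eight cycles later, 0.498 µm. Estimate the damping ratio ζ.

0.0451

Logarithmic decrement δ = (1/n)·ln(x₀/x_n) = (1/8)·ln(4.82/0.498) = (1/8)·ln(9.679) = 0.2837.
ζ = δ/√(4π² + δ²) = 0.2837/√(39.48 + 0.0805) = 0.2837/6.290 = 0.04511.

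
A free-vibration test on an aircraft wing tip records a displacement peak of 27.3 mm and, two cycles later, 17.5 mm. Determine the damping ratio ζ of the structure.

Logarithmic decrement δ = (1/n)·ln(x₀/x_n) = (1/2)·ln(27.3/17.5) = (1/2)·ln(1.560) = 0.2223.
ζ = δ/√(4π² + δ²) = 0.2223/√(39.48 + 0.0494) = 0.2223/6.287 = 0.03536.

0.0354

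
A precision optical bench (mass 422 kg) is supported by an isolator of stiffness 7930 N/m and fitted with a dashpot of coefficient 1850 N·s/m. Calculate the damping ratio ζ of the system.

0.506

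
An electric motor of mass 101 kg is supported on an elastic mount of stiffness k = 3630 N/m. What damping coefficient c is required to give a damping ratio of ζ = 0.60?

c_c = 2√(k·m) = 2√(3630 × 101) = 1211 N·s/m.
c = ζ·c_c = 0.60 × 1211 = 726.6 N·s/m.

727 N·s/m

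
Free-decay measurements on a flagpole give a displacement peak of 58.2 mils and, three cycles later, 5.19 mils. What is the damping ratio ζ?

0.127

Logarithmic decrement δ = (1/n)·ln(x₀/x_n) = (1/3)·ln(58.2/5.19) = (1/3)·ln(11.21) = 0.8057.
ζ = δ/√(4π² + δ²) = 0.8057/√(39.48 + 0.649) = 0.8057/6.335 = 0.1272.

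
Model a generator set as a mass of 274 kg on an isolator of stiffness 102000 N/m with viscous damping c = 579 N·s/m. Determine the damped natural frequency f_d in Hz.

ω_n = √(k/m) = √(102000/274) = 19.29 rad/s.
Critical damping c_c = 2√(k·m) = 2√(102000 × 274) = 10570 N·s/m, so ζ = c/c_c = 579/10570 = 0.05476.
ω_d = ω_n√(1 − ζ²) = 19.29 × √(1 − 0.00300) = 19.27 rad/s.
f_d = ω_d/(2π) = 3.066 Hz.

3.07 Hz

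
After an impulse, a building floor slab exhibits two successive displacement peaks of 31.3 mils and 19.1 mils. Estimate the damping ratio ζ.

Logarithmic decrement δ = (1/n)·ln(x₀/x_n) = (1/1)·ln(31.3/19.1) = (1/1)·ln(1.639) = 0.4939.
ζ = δ/√(4π² + δ²) = 0.4939/√(39.48 + 0.244) = 0.4939/6.303 = 0.07837.

0.0784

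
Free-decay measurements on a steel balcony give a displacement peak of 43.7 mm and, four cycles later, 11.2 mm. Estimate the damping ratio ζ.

0.0541

Logarithmic decrement δ = (1/n)·ln(x₀/x_n) = (1/4)·ln(43.7/11.2) = (1/4)·ln(3.902) = 0.3404.
ζ = δ/√(4π² + δ²) = 0.3404/√(39.48 + 0.116) = 0.3404/6.292 = 0.05409.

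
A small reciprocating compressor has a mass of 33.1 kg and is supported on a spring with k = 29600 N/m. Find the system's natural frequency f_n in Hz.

4.76 Hz

ω_n = √(k/m) = √(29600/33.1) = √894.3 = 29.90 rad/s.
f_n = ω_n/(2π) = 29.90/6.283 = 4.759 Hz.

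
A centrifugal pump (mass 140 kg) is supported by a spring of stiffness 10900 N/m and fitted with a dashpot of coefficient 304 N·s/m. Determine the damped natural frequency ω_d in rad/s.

ω_n = √(k/m) = √(10900/140) = 8.824 rad/s.
Critical damping c_c = 2√(k·m) = 2√(10900 × 140) = 2471 N·s/m, so ζ = c/c_c = 304/2471 = 0.1230.
ω_d = ω_n√(1 − ζ²) = 8.824 × √(1 − 0.0151) = 8.757 rad/s.

8.76 rad/s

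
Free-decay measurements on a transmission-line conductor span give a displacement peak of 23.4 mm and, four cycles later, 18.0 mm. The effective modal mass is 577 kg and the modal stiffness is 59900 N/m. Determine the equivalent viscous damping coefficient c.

Logarithmic decrement δ = (1/n)·ln(x₀/x_n) = (1/4)·ln(23.4/18.0) = (1/4)·ln(1.300) = 0.06559.
ζ = δ/√(4π² + δ²) = 0.06559/√(39.48 + 0.00430) = 0.06559/6.284 = 0.01044.
c = ζ · 2√(km) = 0.01044 × 2√(59900 × 577) = 0.01044 × 11760 = 122.7 N·s/m.

123 N·s/m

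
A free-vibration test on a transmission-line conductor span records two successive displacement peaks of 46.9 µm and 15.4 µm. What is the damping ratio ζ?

Logarithmic decrement δ = (1/n)·ln(x₀/x_n) = (1/1)·ln(46.9/15.4) = (1/1)·ln(3.045) = 1.114.
ζ = δ/√(4π² + δ²) = 1.114/√(39.48 + 1.24) = 1.114/6.381 = 0.1745.

0.175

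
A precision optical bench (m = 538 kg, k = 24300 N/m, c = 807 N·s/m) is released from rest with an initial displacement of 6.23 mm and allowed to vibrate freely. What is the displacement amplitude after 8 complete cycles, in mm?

0.0220 mm

ζ = c/(2√(km)) = 807/(2√(24300 × 538)) = 807/7231 = 0.1116.
Logarithmic decrement δ = 2πζ/√(1 − ζ²) = 2π × 0.1116/√(1 − 0.0125) = 0.7056.
After n cycles, x_n/x₀ = e^(−nδ), so x_8 = 6.23 × e^(−8 × 0.7056) = 6.23 × 0.003536 = 0.02203 mm.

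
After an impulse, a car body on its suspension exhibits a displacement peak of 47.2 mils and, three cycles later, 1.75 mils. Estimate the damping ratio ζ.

0.172

Logarithmic decrement δ = (1/n)·ln(x₀/x_n) = (1/3)·ln(47.2/1.75) = (1/3)·ln(26.97) = 1.098.
ζ = δ/√(4π² + δ²) = 1.098/√(39.48 + 1.21) = 1.098/6.378 = 0.1722.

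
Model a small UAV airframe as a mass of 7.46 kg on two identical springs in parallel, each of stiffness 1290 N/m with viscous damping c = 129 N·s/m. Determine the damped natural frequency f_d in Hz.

2.62 Hz

Parallel springs add: k_eq = 2 × 1290 = 2580 N/m.
ω_n = √(k_eq/m) = √(2580/7.46) = 18.60 rad/s.
Critical damping c_c = 2√(k_eq·m) = 2√(2580 × 7.46) = 277.5 N·s/m, so ζ = c/c_c = 129/277.5 = 0.4649.
ω_d = ω_n√(1 − ζ²) = 18.60 × √(1 − 0.216) = 16.46 rad/s.
f_d = ω_d/(2π) = 2.620 Hz.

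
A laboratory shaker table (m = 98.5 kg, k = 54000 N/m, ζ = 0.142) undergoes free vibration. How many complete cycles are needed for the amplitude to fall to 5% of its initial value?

4 cycles

Logarithmic decrement δ = 2πζ/√(1 − ζ²) = 2π × 0.1420/√(1 − 0.0202) = 0.9013.
x_n/x₀ = e^(−nδ) ≤ 0.05; take ln: n ≥ ln(1/0.05)/δ = 2.996/0.9013 = 3.324.
So 4 complete cycles are required.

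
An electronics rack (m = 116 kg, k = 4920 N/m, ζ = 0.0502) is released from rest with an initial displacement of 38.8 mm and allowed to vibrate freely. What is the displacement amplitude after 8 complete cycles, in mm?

Logarithmic decrement δ = 2πζ/√(1 − ζ²) = 2π × 0.05020/√(1 − 0.00252) = 0.3158.
After n cycles, x_n/x₀ = e^(−nδ), so x_8 = 38.8 × e^(−8 × 0.3158) = 38.8 × 0.07994 = 3.102 mm.

3.10 mm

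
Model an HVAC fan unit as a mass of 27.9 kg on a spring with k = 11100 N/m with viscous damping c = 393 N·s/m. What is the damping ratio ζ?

0.353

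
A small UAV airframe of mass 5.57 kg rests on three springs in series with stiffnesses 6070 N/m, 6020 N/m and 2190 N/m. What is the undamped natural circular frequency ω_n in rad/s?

15.1 rad/s

Series springs: 1/k_eq = 1/6070 + 1/6020 + 1/2190 = 0.0007875, so k_eq = 1270 N/m.
ω_n = √(k_eq/m) = √(1270/5.57) = √228.0 = 15.10 rad/s.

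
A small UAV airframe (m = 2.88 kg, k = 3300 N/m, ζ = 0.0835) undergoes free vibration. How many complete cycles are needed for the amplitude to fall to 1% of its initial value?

Logarithmic decrement δ = 2πζ/√(1 − ζ²) = 2π × 0.08350/√(1 − 0.00697) = 0.5265.
x_n/x₀ = e^(−nδ) ≤ 0.01; take ln: n ≥ ln(1/0.01)/δ = 4.605/0.5265 = 8.747.
So 9 complete cycles are required.

9 cycles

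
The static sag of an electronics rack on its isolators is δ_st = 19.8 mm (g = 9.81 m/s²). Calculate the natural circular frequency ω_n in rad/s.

22.3 rad/s

ω_n = √(g/δ_st) = √(9.81/0.0198) = √495.5 = 22.26 rad/s.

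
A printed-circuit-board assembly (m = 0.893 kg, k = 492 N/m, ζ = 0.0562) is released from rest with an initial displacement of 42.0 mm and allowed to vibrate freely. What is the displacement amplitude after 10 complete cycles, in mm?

Logarithmic decrement δ = 2πζ/√(1 − ζ²) = 2π × 0.05620/√(1 − 0.00316) = 0.3537.
After n cycles, x_n/x₀ = e^(−nδ), so x_10 = 42.0 × e^(−10 × 0.3537) = 42.0 × 0.02911 = 1.223 mm.

1.22 mm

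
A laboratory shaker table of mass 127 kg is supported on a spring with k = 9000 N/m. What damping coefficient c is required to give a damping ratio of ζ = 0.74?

1580 N·s/m

c_c = 2√(k·m) = 2√(9000 × 127) = 2138 N·s/m.
c = ζ·c_c = 0.74 × 2138 = 1582 N·s/m.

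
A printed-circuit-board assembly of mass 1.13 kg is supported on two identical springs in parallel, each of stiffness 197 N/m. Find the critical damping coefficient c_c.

42.2 N·s/m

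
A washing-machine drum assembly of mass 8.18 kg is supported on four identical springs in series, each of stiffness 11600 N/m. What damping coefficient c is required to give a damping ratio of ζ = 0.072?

Series springs: 1/k_eq = 4/11600, so k_eq = 11600/4 = 2900 N/m.
c_c = 2√(k_eq·m) = 2√(2900 × 8.18) = 308.0 N·s/m.
c = ζ·c_c = 0.072 × 308.0 = 22.18 N·s/m.

22.2 N·s/m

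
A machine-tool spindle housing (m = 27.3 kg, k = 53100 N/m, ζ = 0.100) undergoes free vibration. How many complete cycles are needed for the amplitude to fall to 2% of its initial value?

7 cycles

Logarithmic decrement δ = 2πζ/√(1 − ζ²) = 2π × 0.1000/√(1 − 0.0100) = 0.6315.
x_n/x₀ = e^(−nδ) ≤ 0.02; take ln: n ≥ ln(1/0.02)/δ = 3.912/0.6315 = 6.195.
So 7 complete cycles are required.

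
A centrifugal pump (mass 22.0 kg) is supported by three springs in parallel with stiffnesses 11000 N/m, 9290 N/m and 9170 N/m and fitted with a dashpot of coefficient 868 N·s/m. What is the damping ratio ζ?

Parallel springs add: k_eq = 11000 + 9290 + 9170 = 29460 N/m.
ω_n = √(k_eq/m) = √(29460/22.0) = 36.59 rad/s.
Critical damping c_c = 2√(k_eq·m) = 2√(29460 × 22.0) = 1610 N·s/m, so ζ = c/c_c = 868/1610 = 0.5391.

0.539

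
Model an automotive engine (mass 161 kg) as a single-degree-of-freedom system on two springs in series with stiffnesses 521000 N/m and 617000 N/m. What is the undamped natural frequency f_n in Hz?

6.67 Hz

Series springs: 1/k_eq = 1/521000 + 1/617000 = 3.540×10^-6, so k_eq = 282500 N/m.
ω_n = √(k_eq/m) = √(282500/161) = √1755 = 41.89 rad/s.
f_n = ω_n/(2π) = 41.89/6.283 = 6.666 Hz.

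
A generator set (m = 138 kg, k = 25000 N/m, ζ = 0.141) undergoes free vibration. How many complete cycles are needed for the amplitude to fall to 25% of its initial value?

Logarithmic decrement δ = 2πζ/√(1 − ζ²) = 2π × 0.1410/√(1 − 0.0199) = 0.8949.
x_n/x₀ = e^(−nδ) ≤ 0.25; take ln: n ≥ ln(1/0.25)/δ = 1.386/0.8949 = 1.549.
So 2 complete cycles are required.

2 cycles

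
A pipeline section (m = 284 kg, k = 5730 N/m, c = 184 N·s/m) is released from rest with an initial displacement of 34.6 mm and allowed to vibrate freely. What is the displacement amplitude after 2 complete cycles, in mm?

ζ = c/(2√(km)) = 184/(2√(5730 × 284)) = 184/2551 = 0.07212.
Logarithmic decrement δ = 2πζ/√(1 − ζ²) = 2π × 0.07212/√(1 − 0.00520) = 0.4543.
After n cycles, x_n/x₀ = e^(−nδ), so x_2 = 34.6 × e^(−2 × 0.4543) = 34.6 × 0.4031 = 13.95 mm.

13.9 mm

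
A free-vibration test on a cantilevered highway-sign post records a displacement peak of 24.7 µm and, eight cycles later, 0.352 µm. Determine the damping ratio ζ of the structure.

0.0843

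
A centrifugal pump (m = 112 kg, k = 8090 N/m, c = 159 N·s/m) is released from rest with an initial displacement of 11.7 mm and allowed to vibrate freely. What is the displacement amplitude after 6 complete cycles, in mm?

0.497 mm

ζ = c/(2√(km)) = 159/(2√(8090 × 112)) = 159/1904 = 0.08352.
Logarithmic decrement δ = 2πζ/√(1 − ζ²) = 2π × 0.08352/√(1 − 0.00698) = 0.5266.
After n cycles, x_n/x₀ = e^(−nδ), so x_6 = 11.7 × e^(−6 × 0.5266) = 11.7 × 0.04244 = 0.4966 mm.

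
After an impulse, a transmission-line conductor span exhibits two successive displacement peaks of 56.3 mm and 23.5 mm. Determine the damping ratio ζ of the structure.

Logarithmic decrement δ = (1/n)·ln(x₀/x_n) = (1/1)·ln(56.3/23.5) = (1/1)·ln(2.396) = 0.8737.
ζ = δ/√(4π² + δ²) = 0.8737/√(39.48 + 0.763) = 0.8737/6.344 = 0.1377.

0.138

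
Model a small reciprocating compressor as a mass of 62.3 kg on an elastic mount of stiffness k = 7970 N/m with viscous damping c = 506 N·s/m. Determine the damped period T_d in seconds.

0.595 s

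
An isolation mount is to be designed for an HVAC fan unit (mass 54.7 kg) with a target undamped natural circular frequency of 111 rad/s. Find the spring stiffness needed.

674000 N/m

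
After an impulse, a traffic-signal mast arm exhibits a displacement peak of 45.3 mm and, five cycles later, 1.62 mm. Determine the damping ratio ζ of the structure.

0.105

Logarithmic decrement δ = (1/n)·ln(x₀/x_n) = (1/5)·ln(45.3/1.62) = (1/5)·ln(27.96) = 0.6662.
ζ = δ/√(4π² + δ²) = 0.6662/√(39.48 + 0.444) = 0.6662/6.318 = 0.1054.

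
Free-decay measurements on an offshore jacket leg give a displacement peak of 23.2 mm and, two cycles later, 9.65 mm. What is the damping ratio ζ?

0.0696

Logarithmic decrement δ = (1/n)·ln(x₀/x_n) = (1/2)·ln(23.2/9.65) = (1/2)·ln(2.404) = 0.4386.
ζ = δ/√(4π² + δ²) = 0.4386/√(39.48 + 0.192) = 0.4386/6.298 = 0.06964.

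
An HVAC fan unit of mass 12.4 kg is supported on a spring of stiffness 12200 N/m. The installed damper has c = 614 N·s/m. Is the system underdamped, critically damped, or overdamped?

c_c = 2√(k·m) = 777.9 N·s/m; ζ = c/c_c = 614/777.9 = 0.789.
Since ζ < 1 the system is underdamped.

underdamped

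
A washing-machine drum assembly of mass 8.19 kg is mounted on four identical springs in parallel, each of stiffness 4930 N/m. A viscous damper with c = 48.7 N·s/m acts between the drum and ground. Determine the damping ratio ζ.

Parallel springs add: k_eq = 4 × 4930 = 19720 N/m.
ω_n = √(k_eq/m) = √(19720/8.19) = 49.07 rad/s.
Critical damping c_c = 2√(k_eq·m) = 2√(19720 × 8.19) = 803.8 N·s/m, so ζ = c/c_c = 48.7/803.8 = 0.06059.

0.0606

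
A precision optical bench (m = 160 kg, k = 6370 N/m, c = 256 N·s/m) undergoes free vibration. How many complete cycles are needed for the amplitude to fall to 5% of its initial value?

ζ = c/(2√(km)) = 256/(2√(6370 × 160)) = 256/2019 = 0.1268.
Logarithmic decrement δ = 2πζ/√(1 − ζ²) = 2π × 0.1268/√(1 − 0.0161) = 0.8031.
x_n/x₀ = e^(−nδ) ≤ 0.05; take ln: n ≥ ln(1/0.05)/δ = 2.996/0.8031 = 3.730.
So 4 complete cycles are required.

4 cycles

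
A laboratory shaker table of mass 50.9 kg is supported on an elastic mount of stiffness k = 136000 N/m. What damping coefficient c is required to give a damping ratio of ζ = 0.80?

4210 N·s/m

c_c = 2√(k·m) = 2√(136000 × 50.9) = 5262 N·s/m.
c = ζ·c_c = 0.80 × 5262 = 4210 N·s/m.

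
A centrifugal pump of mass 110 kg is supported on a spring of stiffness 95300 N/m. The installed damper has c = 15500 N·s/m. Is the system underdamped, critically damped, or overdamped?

overdamped

c_c = 2√(k·m) = 6475 N·s/m; ζ = c/c_c = 15500/6475 = 2.39.
Since ζ > 1 the system is overdamped.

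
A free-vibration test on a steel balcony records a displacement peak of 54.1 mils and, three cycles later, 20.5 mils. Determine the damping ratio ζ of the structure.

Logarithmic decrement δ = (1/n)·ln(x₀/x_n) = (1/3)·ln(54.1/20.5) = (1/3)·ln(2.639) = 0.3235.
ζ = δ/√(4π² + δ²) = 0.3235/√(39.48 + 0.105) = 0.3235/6.292 = 0.05141.

0.0514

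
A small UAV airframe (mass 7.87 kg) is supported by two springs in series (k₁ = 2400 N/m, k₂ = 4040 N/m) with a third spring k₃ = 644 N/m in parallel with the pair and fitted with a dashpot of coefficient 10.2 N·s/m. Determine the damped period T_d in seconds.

0.380 s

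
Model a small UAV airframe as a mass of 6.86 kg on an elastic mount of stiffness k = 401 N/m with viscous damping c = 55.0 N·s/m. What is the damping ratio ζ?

ω_n = √(k/m) = √(401.0/6.86) = 7.646 rad/s.
Critical damping c_c = 2√(k·m) = 2√(401.0 × 6.86) = 104.9 N·s/m, so ζ = c/c_c = 55.0/104.9 = 0.5243.

0.524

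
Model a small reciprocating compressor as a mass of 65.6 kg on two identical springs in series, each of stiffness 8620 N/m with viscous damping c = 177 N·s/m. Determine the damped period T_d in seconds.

Series springs: 1/k_eq = 2/8620, so k_eq = 8620/2 = 4310 N/m.
ω_n = √(k_eq/m) = √(4310/65.6) = 8.106 rad/s.
Critical damping c_c = 2√(k_eq·m) = 2√(4310 × 65.6) = 1063 N·s/m, so ζ = c/c_c = 177/1063 = 0.1664.
ω_d = ω_n√(1 − ζ²) = 8.106 × √(1 − 0.0277) = 7.993 rad/s.
T_d = 2π/ω_d = 0.7861 s.

0.786 s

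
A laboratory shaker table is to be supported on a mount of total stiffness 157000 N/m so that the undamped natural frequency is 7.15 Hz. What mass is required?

ω_n = 2πf_n = 2π × 7.15 = 44.92 rad/s.
m = k/ω_n² = 157000/44.92² = 157000/2018 = 77.79 kg.

77.8 kg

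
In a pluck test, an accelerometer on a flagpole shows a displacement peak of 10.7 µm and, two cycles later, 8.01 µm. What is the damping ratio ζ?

Logarithmic decrement δ = (1/n)·ln(x₀/x_n) = (1/2)·ln(10.7/8.01) = (1/2)·ln(1.336) = 0.1448.
ζ = δ/√(4π² + δ²) = 0.1448/√(39.48 + 0.0210) = 0.1448/6.285 = 0.02304.

0.0230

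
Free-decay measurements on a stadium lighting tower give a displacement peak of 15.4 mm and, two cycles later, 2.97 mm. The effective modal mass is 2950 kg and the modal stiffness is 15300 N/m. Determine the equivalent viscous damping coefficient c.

1740 N·s/m

Logarithmic decrement δ = (1/n)·ln(x₀/x_n) = (1/2)·ln(15.4/2.97) = (1/2)·ln(5.185) = 0.8229.
ζ = δ/√(4π² + δ²) = 0.8229/√(39.48 + 0.677) = 0.8229/6.337 = 0.1299.
c = ζ · 2√(km) = 0.1299 × 2√(15300 × 2950) = 0.1299 × 13440 = 1745 N·s/m.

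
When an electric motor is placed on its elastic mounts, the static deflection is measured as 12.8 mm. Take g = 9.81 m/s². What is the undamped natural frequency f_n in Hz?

4.41 Hz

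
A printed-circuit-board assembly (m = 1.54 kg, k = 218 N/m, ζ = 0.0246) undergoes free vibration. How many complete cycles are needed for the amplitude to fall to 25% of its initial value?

9 cycles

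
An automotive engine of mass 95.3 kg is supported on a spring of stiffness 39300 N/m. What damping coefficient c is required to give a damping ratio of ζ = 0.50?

c_c = 2√(k·m) = 2√(39300 × 95.3) = 3871 N·s/m.
c = ζ·c_c = 0.50 × 3871 = 1935 N·s/m.

1940 N·s/m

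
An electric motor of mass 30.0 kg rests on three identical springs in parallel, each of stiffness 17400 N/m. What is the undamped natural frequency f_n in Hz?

Parallel springs add: k_eq = 3 × 17400 = 52200 N/m.
ω_n = √(k_eq/m) = √(52200/30.0) = √1740 = 41.71 rad/s.
f_n = ω_n/(2π) = 41.71/6.283 = 6.639 Hz.

6.64 Hz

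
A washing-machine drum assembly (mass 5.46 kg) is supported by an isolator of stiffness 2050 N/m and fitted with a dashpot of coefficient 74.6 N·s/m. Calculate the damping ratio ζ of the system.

ω_n = √(k/m) = √(2050/5.46) = 19.38 rad/s.
Critical damping c_c = 2√(k·m) = 2√(2050 × 5.46) = 211.6 N·s/m, so ζ = c/c_c = 74.6/211.6 = 0.3526.

0.353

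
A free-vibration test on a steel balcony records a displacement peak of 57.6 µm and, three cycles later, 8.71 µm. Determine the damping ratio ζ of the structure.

0.0997

Logarithmic decrement δ = (1/n)·ln(x₀/x_n) = (1/3)·ln(57.6/8.71) = (1/3)·ln(6.613) = 0.6297.
ζ = δ/√(4π² + δ²) = 0.6297/√(39.48 + 0.397) = 0.6297/6.315 = 0.09972.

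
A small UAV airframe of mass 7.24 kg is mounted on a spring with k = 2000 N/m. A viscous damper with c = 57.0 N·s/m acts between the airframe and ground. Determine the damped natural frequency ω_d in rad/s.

16.1 rad/s

ω_n = √(k/m) = √(2000/7.24) = 16.62 rad/s.
Critical damping c_c = 2√(k·m) = 2√(2000 × 7.24) = 240.7 N·s/m, so ζ = c/c_c = 57.0/240.7 = 0.2368.
ω_d = ω_n√(1 − ζ²) = 16.62 × √(1 − 0.0561) = 16.15 rad/s.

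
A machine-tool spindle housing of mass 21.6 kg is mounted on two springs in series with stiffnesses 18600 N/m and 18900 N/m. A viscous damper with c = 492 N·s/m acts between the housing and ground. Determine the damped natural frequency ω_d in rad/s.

17.4 rad/s

Series springs: 1/k_eq = 1/18600 + 1/18900 = 0.0001067, so k_eq = 9374 N/m.
ω_n = √(k_eq/m) = √(9374/21.6) = 20.83 rad/s.
Critical damping c_c = 2√(k_eq·m) = 2√(9374 × 21.6) = 900.0 N·s/m, so ζ = c/c_c = 492/900.0 = 0.5467.
ω_d = ω_n√(1 − ζ²) = 20.83 × √(1 − 0.299) = 17.44 rad/s.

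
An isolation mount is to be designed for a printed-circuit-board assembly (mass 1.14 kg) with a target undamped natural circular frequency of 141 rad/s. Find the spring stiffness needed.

22700 N/m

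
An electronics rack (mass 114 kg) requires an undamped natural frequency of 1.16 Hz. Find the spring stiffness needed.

6060 N/m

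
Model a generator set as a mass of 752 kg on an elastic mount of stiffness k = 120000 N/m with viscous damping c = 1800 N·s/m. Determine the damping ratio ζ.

0.0947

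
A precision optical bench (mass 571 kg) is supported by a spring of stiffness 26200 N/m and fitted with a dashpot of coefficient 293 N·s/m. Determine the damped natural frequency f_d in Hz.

1.08 Hz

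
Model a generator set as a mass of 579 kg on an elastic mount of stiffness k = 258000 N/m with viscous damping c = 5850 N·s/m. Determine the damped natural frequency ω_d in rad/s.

20.5 rad/s

ω_n = √(k/m) = √(258000/579) = 21.11 rad/s.
Critical damping c_c = 2√(k·m) = 2√(258000 × 579) = 24440 N·s/m, so ζ = c/c_c = 5850/24440 = 0.2393.
ω_d = ω_n√(1 − ζ²) = 21.11 × √(1 − 0.0573) = 20.50 rad/s.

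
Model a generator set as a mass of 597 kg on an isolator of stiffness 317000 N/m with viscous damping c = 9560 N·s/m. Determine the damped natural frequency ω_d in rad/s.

21.6 rad/s

ω_n = √(k/m) = √(317000/597) = 23.04 rad/s.
Critical damping c_c = 2√(k·m) = 2√(317000 × 597) = 27510 N·s/m, so ζ = c/c_c = 9560/27510 = 0.3475.
ω_d = ω_n√(1 − ζ²) = 23.04 × √(1 − 0.121) = 21.61 rad/s.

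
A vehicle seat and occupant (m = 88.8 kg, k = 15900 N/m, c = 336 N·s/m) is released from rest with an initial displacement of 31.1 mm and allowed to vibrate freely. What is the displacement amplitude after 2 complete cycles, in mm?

5.17 mm

ζ = c/(2√(km)) = 336/(2√(15900 × 88.8)) = 336/2376 = 0.1414.
Logarithmic decrement δ = 2πζ/√(1 − ζ²) = 2π × 0.1414/√(1 − 0.0200) = 0.8974.
After n cycles, x_n/x₀ = e^(−nδ), so x_2 = 31.1 × e^(−2 × 0.8974) = 31.1 × 0.1662 = 5.168 mm.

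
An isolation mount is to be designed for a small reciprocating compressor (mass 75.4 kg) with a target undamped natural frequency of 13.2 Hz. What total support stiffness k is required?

ω_n = 2πf_n = 2π × 13.2 = 82.94 rad/s.
k = m·ω_n² = 75.4 × 82.94² = 75.4 × 6879 = 518700 N/m.

519000 N/m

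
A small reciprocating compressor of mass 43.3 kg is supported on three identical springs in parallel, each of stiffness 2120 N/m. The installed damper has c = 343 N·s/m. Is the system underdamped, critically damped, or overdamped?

underdamped

Parallel springs add: k_eq = 3 × 2120 = 6360 N/m.
c_c = 2√(k_eq·m) = 1050 N·s/m; ζ = c/c_c = 343/1050 = 0.327.
Since ζ < 1 the system is underdamped.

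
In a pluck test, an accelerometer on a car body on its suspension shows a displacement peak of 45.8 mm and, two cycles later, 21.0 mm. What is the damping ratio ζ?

Logarithmic decrement δ = (1/n)·ln(x₀/x_n) = (1/2)·ln(45.8/21.0) = (1/2)·ln(2.181) = 0.3899.
ζ = δ/√(4π² + δ²) = 0.3899/√(39.48 + 0.152) = 0.3899/6.295 = 0.06193.

0.0619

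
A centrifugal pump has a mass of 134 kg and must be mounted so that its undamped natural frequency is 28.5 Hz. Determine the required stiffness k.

ω_n = 2πf_n = 2π × 28.5 = 179.1 rad/s.
k = m·ω_n² = 134 × 179.1² = 134 × 32070 = 4297000 N/m.

4300000 N/m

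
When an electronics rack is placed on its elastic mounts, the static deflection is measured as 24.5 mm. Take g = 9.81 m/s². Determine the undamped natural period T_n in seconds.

0.314 s

ω_n = √(g/δ_st) = √(9.81/0.0245) = √400.4 = 20.01 rad/s.
T_n = 2π/ω_n = 6.283/20.01 = 0.3140 s.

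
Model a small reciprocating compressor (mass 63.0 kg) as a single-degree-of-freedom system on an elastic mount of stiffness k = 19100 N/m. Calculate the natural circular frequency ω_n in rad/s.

17.4 rad/s

ω_n = √(k/m) = √(19100/63.0) = √303.2 = 17.41 rad/s.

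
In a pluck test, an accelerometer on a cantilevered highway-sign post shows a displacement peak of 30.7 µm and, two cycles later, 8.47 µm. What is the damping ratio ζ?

0.102

Logarithmic decrement δ = (1/n)·ln(x₀/x_n) = (1/2)·ln(30.7/8.47) = (1/2)·ln(3.625) = 0.6439.
ζ = δ/√(4π² + δ²) = 0.6439/√(39.48 + 0.415) = 0.6439/6.316 = 0.1019.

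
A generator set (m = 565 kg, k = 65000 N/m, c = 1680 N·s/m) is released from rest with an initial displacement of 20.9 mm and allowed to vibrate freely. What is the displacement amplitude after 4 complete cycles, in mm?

ζ = c/(2√(km)) = 1680/(2√(65000 × 565)) = 1680/12120 = 0.1386.
Logarithmic decrement δ = 2πζ/√(1 − ζ²) = 2π × 0.1386/√(1 − 0.0192) = 0.8794.
After n cycles, x_n/x₀ = e^(−nδ), so x_4 = 20.9 × e^(−4 × 0.8794) = 20.9 × 0.02967 = 0.6201 mm.

0.620 mm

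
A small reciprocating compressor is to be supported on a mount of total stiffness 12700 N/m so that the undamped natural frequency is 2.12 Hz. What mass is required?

71.6 kg

ω_n = 2πf_n = 2π × 2.12 = 13.32 rad/s.
m = k/ω_n² = 12700/13.32² = 12700/177.4 = 71.58 kg.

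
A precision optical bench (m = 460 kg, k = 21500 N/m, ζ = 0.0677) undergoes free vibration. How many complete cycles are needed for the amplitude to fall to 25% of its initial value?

4 cycles

Logarithmic decrement δ = 2πζ/√(1 − ζ²) = 2π × 0.06770/√(1 − 0.00458) = 0.4263.
x_n/x₀ = e^(−nδ) ≤ 0.25; take ln: n ≥ ln(1/0.25)/δ = 1.386/0.4263 = 3.252.
So 4 complete cycles are required.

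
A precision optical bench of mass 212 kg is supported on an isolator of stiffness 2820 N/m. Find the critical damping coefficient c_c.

1550 N·s/m

c_c = 2√(k·m) = 2√(2820 × 212) = 2 × 773.2 = 1546 N·s/m.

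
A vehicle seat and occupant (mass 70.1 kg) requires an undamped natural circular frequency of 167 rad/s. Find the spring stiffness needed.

1960000 N/m

k = m·ω_n² = 70.1 × 167.0² = 70.1 × 27890 = 1955000 N/m.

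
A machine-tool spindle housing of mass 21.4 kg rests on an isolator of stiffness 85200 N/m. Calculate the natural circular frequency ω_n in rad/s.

63.1 rad/s

ω_n = √(k/m) = √(85200/21.4) = √3981 = 63.10 rad/s.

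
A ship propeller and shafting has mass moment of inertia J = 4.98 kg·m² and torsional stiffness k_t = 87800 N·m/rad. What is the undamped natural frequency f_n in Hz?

21.1 Hz

ω_n = √(k_t/J) = √(87800/4.98) = √17630 = 132.8 rad/s.
f_n = ω_n/(2π) = 132.8/6.283 = 21.13 Hz.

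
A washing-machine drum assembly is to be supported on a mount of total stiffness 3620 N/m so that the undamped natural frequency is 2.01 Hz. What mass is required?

22.7 kg

ω_n = 2πf_n = 2π × 2.01 = 12.63 rad/s.
m = k/ω_n² = 3620/12.63² = 3620/159.5 = 22.70 kg.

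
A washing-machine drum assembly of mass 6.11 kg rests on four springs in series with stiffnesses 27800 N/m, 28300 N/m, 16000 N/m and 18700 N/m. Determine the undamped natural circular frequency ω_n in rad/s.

Series springs: 1/k_eq = 1/27800 + 1/28300 + 1/16000 + 1/18700 = 0.0001873, so k_eq = 5340 N/m.
ω_n = √(k_eq/m) = √(5340/6.11) = √873.9 = 29.56 rad/s.

29.6 rad/s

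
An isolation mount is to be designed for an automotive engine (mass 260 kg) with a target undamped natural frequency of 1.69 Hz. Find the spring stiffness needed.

ω_n = 2πf_n = 2π × 1.69 = 10.62 rad/s.
k = m·ω_n² = 260 × 10.62² = 260 × 112.8 = 29320 N/m.

29300 N/m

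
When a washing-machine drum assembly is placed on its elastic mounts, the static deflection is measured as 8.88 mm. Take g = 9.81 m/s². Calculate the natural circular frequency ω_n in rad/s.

33.2 rad/s

ω_n = √(g/δ_st) = √(9.81/0.00888) = √1105 = 33.24 rad/s.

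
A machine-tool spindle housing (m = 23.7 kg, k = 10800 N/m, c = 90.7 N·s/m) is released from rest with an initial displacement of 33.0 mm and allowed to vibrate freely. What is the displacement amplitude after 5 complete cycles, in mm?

1.95 mm

ζ = c/(2√(km)) = 90.7/(2√(10800 × 23.7)) = 90.7/1012 = 0.08964.
Logarithmic decrement δ = 2πζ/√(1 − ζ²) = 2π × 0.08964/√(1 − 0.00803) = 0.5655.
After n cycles, x_n/x₀ = e^(−nδ), so x_5 = 33.0 × e^(−5 × 0.5655) = 33.0 × 0.05916 = 1.952 mm.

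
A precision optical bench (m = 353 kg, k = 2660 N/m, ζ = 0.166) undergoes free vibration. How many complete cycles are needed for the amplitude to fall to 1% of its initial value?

5 cycles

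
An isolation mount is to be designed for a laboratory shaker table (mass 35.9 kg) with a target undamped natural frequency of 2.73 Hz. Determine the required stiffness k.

10600 N/m

ω_n = 2πf_n = 2π × 2.73 = 17.15 rad/s.
k = m·ω_n² = 35.9 × 17.15² = 35.9 × 294.2 = 10560 N/m.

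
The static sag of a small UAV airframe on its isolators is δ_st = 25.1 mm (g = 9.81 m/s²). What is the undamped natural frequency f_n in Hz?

3.15 Hz

ω_n = √(g/δ_st) = √(9.81/0.0251) = √390.8 = 19.77 rad/s.
f_n = ω_n/(2π) = 19.77/6.283 = 3.146 Hz.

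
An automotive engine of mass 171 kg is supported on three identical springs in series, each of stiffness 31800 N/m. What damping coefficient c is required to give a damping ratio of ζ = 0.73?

1970 N·s/m

Series springs: 1/k_eq = 3/31800, so k_eq = 31800/3 = 10600 N/m.
c_c = 2√(k_eq·m) = 2√(10600 × 171) = 2693 N·s/m.
c = ζ·c_c = 0.73 × 2693 = 1966 N·s/m.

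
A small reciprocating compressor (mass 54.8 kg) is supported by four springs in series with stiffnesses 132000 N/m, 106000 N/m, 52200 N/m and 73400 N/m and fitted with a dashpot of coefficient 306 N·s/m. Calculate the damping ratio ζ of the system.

0.146

Series springs: 1/k_eq = 1/132000 + 1/106000 + 1/52200 + 1/73400 = 4.979×10^-5, so k_eq = 20080 N/m.
ω_n = √(k_eq/m) = √(20080/54.8) = 19.14 rad/s.
Critical damping c_c = 2√(k_eq·m) = 2√(20080 × 54.8) = 2098 N·s/m, so ζ = c/c_c = 306/2098 = 0.1458.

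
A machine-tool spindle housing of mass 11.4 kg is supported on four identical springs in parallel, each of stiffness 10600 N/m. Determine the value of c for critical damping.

1390 N·s/m

Parallel springs add: k_eq = 4 × 10600 = 42400 N/m.
c_c = 2√(k_eq·m) = 2√(42400 × 11.4) = 2 × 695.2 = 1390 N·s/m.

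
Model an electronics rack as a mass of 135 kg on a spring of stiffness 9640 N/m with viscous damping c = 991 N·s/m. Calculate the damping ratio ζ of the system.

0.434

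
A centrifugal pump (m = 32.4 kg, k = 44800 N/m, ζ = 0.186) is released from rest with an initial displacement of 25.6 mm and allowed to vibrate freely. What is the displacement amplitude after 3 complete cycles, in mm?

Logarithmic decrement δ = 2πζ/√(1 − ζ²) = 2π × 0.1860/√(1 − 0.0346) = 1.189.
After n cycles, x_n/x₀ = e^(−nδ), so x_3 = 25.6 × e^(−3 × 1.189) = 25.6 × 0.02820 = 0.7220 mm.

0.722 mm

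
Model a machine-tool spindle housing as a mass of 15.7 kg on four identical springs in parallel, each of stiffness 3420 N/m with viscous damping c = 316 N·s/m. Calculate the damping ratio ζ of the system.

Parallel springs add: k_eq = 4 × 3420 = 13680 N/m.
ω_n = √(k_eq/m) = √(13680/15.7) = 29.52 rad/s.
Critical damping c_c = 2√(k_eq·m) = 2√(13680 × 15.7) = 926.9 N·s/m, so ζ = c/c_c = 316/926.9 = 0.3409.

0.341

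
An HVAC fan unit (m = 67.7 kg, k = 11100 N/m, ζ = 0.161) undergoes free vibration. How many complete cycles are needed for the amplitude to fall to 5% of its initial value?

3 cycles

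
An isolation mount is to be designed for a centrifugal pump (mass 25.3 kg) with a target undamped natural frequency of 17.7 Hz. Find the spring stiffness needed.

ω_n = 2πf_n = 2π × 17.7 = 111.2 rad/s.
k = m·ω_n² = 25.3 × 111.2² = 25.3 × 12370 = 312900 N/m.

313000 N/m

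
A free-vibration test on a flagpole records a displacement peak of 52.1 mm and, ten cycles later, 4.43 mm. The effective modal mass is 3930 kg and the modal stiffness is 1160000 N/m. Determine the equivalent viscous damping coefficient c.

Logarithmic decrement δ = (1/n)·ln(x₀/x_n) = (1/10)·ln(52.1/4.43) = (1/10)·ln(11.76) = 0.2465.
ζ = δ/√(4π² + δ²) = 0.2465/√(39.48 + 0.0608) = 0.2465/6.288 = 0.03920.
c = ζ · 2√(km) = 0.03920 × 2√(1160000 × 3930) = 0.03920 × 135000 = 5293 N·s/m.

5290 N·s/m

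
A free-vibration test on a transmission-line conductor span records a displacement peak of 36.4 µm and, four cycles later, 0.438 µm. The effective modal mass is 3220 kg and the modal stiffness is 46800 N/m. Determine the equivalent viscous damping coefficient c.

4250 N·s/m

Logarithmic decrement δ = (1/n)·ln(x₀/x_n) = (1/4)·ln(36.4/0.438) = (1/4)·ln(83.11) = 1.105.
ζ = δ/√(4π² + δ²) = 1.105/√(39.48 + 1.22) = 1.105/6.380 = 0.1732.
c = ζ · 2√(km) = 0.1732 × 2√(46800 × 3220) = 0.1732 × 24550 = 4253 N·s/m.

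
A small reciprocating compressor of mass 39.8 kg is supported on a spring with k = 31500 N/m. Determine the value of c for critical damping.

2240 N·s/m

c_c = 2√(k·m) = 2√(31500 × 39.8) = 2 × 1120 = 2239 N·s/m.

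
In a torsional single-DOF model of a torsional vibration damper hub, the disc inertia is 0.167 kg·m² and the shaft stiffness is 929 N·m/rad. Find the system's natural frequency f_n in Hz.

11.9 Hz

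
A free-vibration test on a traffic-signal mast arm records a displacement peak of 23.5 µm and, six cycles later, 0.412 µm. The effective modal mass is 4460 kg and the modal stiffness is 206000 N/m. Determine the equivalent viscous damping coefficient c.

6470 N·s/m

Logarithmic decrement δ = (1/n)·ln(x₀/x_n) = (1/6)·ln(23.5/0.412) = (1/6)·ln(57.04) = 0.6740.
ζ = δ/√(4π² + δ²) = 0.6740/√(39.48 + 0.454) = 0.6740/6.319 = 0.1067.
c = ζ · 2√(km) = 0.1067 × 2√(206000 × 4460) = 0.1067 × 60620 = 6465 N·s/m.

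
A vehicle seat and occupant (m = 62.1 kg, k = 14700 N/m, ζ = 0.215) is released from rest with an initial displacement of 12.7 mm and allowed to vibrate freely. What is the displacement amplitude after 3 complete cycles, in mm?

Logarithmic decrement δ = 2πζ/√(1 − ζ²) = 2π × 0.2150/√(1 − 0.0462) = 1.383.
After n cycles, x_n/x₀ = e^(−nδ), so x_3 = 12.7 × e^(−3 × 1.383) = 12.7 × 0.01577 = 0.2003 mm.

0.200 mm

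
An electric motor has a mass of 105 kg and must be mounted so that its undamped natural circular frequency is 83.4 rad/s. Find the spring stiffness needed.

k = m·ω_n² = 105 × 83.40² = 105 × 6956 = 730300 N/m.

730000 N/m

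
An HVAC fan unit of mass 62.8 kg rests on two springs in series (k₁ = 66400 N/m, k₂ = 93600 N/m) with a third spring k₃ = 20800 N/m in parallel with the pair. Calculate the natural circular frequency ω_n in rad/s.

30.8 rad/s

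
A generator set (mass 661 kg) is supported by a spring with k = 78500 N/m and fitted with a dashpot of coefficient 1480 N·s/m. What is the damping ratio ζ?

0.103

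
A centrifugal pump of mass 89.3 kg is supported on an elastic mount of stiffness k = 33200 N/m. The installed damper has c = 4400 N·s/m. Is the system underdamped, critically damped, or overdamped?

c_c = 2√(k·m) = 3444 N·s/m; ζ = c/c_c = 4400/3444 = 1.28.
Since ζ > 1 the system is overdamped.

overdamped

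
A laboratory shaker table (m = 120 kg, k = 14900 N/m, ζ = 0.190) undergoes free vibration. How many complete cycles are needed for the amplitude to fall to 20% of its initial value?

2 cycles

Logarithmic decrement δ = 2πζ/√(1 − ζ²) = 2π × 0.1900/√(1 − 0.0361) = 1.216.
x_n/x₀ = e^(−nδ) ≤ 0.2; take ln: n ≥ ln(1/0.2)/δ = 1.609/1.216 = 1.324.
So 2 complete cycles are required.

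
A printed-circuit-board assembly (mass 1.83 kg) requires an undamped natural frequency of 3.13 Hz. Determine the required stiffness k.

ω_n = 2πf_n = 2π × 3.13 = 19.67 rad/s.
k = m·ω_n² = 1.83 × 19.67² = 1.83 × 386.8 = 707.8 N/m.

708 N/m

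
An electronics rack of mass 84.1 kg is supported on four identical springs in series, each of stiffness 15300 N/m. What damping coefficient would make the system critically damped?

Series springs: 1/k_eq = 4/15300, so k_eq = 15300/4 = 3825 N/m.
c_c = 2√(k_eq·m) = 2√(3825 × 84.1) = 2 × 567.2 = 1134 N·s/m.

1130 N·s/m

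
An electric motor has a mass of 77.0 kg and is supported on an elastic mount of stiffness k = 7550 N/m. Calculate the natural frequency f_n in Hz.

ω_n = √(k/m) = √(7550/77.0) = √98.05 = 9.902 rad/s.
f_n = ω_n/(2π) = 9.902/6.283 = 1.576 Hz.

1.58 Hz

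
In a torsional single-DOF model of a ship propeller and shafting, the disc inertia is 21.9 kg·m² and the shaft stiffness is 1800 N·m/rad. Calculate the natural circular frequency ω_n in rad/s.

ω_n = √(k_t/J) = √(1800/21.9) = √82.19 = 9.066 rad/s.

9.07 rad/s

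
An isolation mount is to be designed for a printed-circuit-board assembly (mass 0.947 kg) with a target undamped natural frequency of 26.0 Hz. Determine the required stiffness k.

25300 N/m

ω_n = 2πf_n = 2π × 26.0 = 163.4 rad/s.
k = m·ω_n² = 0.947 × 163.4² = 0.947 × 26690 = 25270 N/m.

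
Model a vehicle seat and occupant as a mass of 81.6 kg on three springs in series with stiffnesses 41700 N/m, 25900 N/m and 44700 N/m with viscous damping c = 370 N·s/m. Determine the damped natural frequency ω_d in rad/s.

Series springs: 1/k_eq = 1/41700 + 1/25900 + 1/44700 = 8.496×10^-5, so k_eq = 11770 N/m.
ω_n = √(k_eq/m) = √(11770/81.6) = 12.01 rad/s.
Critical damping c_c = 2√(k_eq·m) = 2√(11770 × 81.6) = 1960 N·s/m, so ζ = c/c_c = 370/1960 = 0.1888.
ω_d = ω_n√(1 − ζ²) = 12.01 × √(1 − 0.0356) = 11.79 rad/s.

11.8 rad/s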